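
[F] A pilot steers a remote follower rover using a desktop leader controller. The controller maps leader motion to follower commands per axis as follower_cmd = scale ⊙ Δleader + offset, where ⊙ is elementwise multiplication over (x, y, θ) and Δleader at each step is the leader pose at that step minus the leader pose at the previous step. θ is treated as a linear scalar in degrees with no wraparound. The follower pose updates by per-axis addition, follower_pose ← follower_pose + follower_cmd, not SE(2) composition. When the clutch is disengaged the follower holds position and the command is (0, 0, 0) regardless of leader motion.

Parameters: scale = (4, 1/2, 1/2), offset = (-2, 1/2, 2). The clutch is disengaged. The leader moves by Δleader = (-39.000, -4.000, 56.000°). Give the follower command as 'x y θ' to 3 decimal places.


clutch disengaged → follower holds; cmd = (0, 0, 0)

0.000 0.000 0.000


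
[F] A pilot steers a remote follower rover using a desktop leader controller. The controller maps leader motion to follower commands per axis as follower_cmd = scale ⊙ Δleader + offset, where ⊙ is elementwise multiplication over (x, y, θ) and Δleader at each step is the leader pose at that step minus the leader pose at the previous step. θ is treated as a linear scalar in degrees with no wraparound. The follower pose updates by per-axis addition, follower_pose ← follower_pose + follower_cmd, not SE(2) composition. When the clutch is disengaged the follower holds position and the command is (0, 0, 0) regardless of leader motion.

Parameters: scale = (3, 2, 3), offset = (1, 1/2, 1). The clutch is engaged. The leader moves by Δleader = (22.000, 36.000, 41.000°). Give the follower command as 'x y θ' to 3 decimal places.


axis x: 3·22.000 + 1 = 67.000
axis y: 2·36.000 + 1/2 = 72.500
axis θ: 3·41.000 + 1 = 124.000

67.000 72.500 124.000


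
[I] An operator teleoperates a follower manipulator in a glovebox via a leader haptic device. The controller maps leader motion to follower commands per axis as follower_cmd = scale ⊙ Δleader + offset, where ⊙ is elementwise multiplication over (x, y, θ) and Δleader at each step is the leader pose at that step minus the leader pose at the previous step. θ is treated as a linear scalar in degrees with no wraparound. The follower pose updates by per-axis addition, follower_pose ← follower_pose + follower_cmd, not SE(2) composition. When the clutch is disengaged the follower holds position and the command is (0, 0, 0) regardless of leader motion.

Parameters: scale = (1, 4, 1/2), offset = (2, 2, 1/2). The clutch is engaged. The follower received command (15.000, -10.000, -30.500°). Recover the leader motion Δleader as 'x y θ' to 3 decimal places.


axis x: (15.000 − 2) / (1) = 13.000
axis y: (-10.000 − 2) / (4) = -3.000
axis θ: (-30.500 − 1/2) / (1/2) = -62.000

13.000 -3.000 -62.000


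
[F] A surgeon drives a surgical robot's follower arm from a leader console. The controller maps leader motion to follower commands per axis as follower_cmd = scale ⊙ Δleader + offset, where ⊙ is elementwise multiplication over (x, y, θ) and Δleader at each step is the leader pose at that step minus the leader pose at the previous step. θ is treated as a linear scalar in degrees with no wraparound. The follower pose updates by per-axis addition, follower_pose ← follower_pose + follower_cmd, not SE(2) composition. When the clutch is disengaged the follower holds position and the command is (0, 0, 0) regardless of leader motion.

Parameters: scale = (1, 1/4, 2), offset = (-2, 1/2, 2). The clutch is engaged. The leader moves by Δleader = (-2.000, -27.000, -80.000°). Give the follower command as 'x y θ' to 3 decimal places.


axis x: 1·-2.000 + -2 = -4.000
axis y: 1/4·-27.000 + 1/2 = -6.250
axis θ: 2·-80.000 + 2 = -158.000

-4.000 -6.250 -158.000


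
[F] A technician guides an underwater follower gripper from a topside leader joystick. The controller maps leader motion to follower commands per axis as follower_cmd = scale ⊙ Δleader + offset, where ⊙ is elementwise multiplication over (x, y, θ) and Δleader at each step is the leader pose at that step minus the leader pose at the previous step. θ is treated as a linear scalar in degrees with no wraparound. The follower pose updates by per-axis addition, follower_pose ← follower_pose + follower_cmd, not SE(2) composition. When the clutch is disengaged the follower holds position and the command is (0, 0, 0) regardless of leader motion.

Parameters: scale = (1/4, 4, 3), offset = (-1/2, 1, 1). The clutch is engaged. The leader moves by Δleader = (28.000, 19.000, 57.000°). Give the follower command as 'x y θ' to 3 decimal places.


axis x: 1/4·28.000 + -1/2 = 6.500
axis y: 4·19.000 + 1 = 77.000
axis θ: 3·57.000 + 1 = 172.000

6.500 77.000 172.000


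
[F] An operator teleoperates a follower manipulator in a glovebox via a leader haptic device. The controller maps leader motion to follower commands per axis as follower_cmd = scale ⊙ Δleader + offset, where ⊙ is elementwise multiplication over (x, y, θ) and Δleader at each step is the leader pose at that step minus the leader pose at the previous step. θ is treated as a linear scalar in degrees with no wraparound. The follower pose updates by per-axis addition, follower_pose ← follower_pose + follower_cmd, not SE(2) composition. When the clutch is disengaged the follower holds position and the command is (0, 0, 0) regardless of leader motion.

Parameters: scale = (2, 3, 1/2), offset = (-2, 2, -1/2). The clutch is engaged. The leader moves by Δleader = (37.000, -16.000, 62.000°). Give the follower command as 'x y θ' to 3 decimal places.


axis x: 2·37.000 + -2 = 72.000
axis y: 3·-16.000 + 2 = -46.000
axis θ: 1/2·62.000 + -1/2 = 30.500

72.000 -46.000 30.500


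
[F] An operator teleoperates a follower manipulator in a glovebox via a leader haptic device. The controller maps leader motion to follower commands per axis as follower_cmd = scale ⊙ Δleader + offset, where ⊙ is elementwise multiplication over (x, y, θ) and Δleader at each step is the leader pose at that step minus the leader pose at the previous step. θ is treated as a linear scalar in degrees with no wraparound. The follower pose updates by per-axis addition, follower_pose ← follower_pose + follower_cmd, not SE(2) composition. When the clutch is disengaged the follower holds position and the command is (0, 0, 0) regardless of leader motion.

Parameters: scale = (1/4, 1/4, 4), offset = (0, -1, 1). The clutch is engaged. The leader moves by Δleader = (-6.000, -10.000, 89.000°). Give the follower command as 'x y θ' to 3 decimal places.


axis x: 1/4·-6.000 + 0 = -1.500
axis y: 1/4·-10.000 + -1 = -3.500
axis θ: 4·89.000 + 1 = 357.000

-1.500 -3.500 357.000


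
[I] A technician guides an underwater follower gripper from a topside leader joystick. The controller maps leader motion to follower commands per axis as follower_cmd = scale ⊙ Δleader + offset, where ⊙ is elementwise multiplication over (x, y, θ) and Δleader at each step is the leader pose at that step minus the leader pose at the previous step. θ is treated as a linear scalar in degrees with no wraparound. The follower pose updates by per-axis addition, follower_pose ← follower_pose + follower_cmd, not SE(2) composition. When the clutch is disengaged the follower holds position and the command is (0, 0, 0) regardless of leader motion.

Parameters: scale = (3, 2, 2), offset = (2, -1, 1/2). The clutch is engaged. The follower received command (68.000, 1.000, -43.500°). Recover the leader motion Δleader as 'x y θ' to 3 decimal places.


22.000 1.000 -22.000

axis x: (68.000 − 2) / (3) = 22.000
axis y: (1.000 − -1) / (2) = 1.000
axis θ: (-43.500 − 1/2) / (2) = -22.000


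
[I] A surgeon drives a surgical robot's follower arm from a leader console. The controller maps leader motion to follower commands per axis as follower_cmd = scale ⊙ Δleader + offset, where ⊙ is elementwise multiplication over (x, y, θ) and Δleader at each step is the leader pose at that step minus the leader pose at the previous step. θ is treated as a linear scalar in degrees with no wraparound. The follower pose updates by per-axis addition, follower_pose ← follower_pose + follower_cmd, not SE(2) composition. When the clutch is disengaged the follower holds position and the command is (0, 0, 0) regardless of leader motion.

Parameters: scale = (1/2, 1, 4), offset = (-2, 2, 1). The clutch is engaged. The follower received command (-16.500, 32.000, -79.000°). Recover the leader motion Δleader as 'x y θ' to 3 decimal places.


-29.000 30.000 -20.000

axis x: (-16.500 − -2) / (1/2) = -29.000
axis y: (32.000 − 2) / (1) = 30.000
axis θ: (-79.000 − 1) / (4) = -20.000


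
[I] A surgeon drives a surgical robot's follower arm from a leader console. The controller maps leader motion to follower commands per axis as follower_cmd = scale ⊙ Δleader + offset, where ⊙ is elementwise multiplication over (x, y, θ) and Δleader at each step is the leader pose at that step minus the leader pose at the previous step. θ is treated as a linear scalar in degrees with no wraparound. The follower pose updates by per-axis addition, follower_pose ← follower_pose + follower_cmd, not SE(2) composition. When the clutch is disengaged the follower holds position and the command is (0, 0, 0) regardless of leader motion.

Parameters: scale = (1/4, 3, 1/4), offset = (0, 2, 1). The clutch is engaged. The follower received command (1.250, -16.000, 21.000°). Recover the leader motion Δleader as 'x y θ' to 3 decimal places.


axis x: (1.250 − 0) / (1/4) = 5.000
axis y: (-16.000 − 2) / (3) = -6.000
axis θ: (21.000 − 1) / (1/4) = 80.000

5.000 -6.000 80.000


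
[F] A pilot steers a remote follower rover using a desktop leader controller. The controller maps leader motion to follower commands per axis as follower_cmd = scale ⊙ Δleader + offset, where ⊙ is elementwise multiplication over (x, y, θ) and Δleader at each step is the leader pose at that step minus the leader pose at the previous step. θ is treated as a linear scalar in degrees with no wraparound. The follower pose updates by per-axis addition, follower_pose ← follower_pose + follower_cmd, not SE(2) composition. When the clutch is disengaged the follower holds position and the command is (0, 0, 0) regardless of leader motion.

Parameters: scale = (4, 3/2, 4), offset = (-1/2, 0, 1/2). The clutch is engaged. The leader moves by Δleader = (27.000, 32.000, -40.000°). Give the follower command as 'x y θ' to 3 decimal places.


107.500 48.000 -159.500

axis x: 4·27.000 + -1/2 = 107.500
axis y: 3/2·32.000 + 0 = 48.000
axis θ: 4·-40.000 + 1/2 = -159.500


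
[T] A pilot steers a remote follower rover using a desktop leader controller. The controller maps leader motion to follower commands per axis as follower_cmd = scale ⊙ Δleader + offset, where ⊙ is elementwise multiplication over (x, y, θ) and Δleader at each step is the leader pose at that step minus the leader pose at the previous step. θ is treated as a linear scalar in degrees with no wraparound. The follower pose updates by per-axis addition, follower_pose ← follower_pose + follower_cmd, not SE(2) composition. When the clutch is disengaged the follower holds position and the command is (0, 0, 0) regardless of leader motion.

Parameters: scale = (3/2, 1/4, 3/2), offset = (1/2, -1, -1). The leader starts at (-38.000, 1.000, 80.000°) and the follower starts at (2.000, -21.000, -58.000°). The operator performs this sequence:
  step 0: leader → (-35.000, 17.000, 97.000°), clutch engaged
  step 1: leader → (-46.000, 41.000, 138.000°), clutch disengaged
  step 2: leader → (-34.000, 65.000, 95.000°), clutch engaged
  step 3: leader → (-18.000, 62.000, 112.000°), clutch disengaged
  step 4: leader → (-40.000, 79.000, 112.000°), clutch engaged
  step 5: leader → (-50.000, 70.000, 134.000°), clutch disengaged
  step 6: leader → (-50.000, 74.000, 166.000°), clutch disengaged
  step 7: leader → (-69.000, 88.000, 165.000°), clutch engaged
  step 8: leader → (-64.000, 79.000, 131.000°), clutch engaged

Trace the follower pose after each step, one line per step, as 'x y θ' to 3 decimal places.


step 0: Δleader=(3.000, 16.000, 17.000°), engaged; cmd=(5.000, 3.000, 24.500°) → follower=(7.000, -18.000, -33.500°)
step 1: Δleader=(-11.000, 24.000, 41.000°), disengaged; cmd=(0,0,0) → follower holds at (7.000, -18.000, -33.500°)
step 2: Δleader=(12.000, 24.000, -43.000°), engaged; cmd=(18.500, 5.000, -65.500°) → follower=(25.500, -13.000, -99.000°)
step 3: Δleader=(16.000, -3.000, 17.000°), disengaged; cmd=(0,0,0) → follower holds at (25.500, -13.000, -99.000°)
step 4: Δleader=(-22.000, 17.000, 0.000°), engaged; cmd=(-32.500, 3.250, -1.000°) → follower=(-7.000, -9.750, -100.000°)
step 5: Δleader=(-10.000, -9.000, 22.000°), disengaged; cmd=(0,0,0) → follower holds at (-7.000, -9.750, -100.000°)
step 6: Δleader=(0.000, 4.000, 32.000°), disengaged; cmd=(0,0,0) → follower holds at (-7.000, -9.750, -100.000°)
step 7: Δleader=(-19.000, 14.000, -1.000°), engaged; cmd=(-28.000, 2.500, -2.500°) → follower=(-35.000, -7.250, -102.500°)
step 8: Δleader=(5.000, -9.000, -34.000°), engaged; cmd=(8.000, -3.250, -52.000°) → follower=(-27.000, -10.500, -154.500°)

7.000 -18.000 -33.500
7.000 -18.000 -33.500
25.500 -13.000 -99.000
25.500 -13.000 -99.000
-7.000 -9.750 -100.000
-7.000 -9.750 -100.000
-7.000 -9.750 -100.000
-35.000 -7.250 -102.500
-27.000 -10.500 -154.500


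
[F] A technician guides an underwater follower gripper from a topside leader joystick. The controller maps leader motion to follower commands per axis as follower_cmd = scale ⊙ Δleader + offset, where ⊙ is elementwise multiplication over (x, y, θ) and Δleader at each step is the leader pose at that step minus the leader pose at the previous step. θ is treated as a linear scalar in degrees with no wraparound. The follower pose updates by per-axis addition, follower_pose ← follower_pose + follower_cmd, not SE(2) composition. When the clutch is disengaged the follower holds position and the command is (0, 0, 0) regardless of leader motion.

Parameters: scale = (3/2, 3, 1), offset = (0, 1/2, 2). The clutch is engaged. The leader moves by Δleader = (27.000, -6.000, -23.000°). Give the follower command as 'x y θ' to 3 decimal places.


axis x: 3/2·27.000 + 0 = 40.500
axis y: 3·-6.000 + 1/2 = -17.500
axis θ: 1·-23.000 + 2 = -21.000

40.500 -17.500 -21.000


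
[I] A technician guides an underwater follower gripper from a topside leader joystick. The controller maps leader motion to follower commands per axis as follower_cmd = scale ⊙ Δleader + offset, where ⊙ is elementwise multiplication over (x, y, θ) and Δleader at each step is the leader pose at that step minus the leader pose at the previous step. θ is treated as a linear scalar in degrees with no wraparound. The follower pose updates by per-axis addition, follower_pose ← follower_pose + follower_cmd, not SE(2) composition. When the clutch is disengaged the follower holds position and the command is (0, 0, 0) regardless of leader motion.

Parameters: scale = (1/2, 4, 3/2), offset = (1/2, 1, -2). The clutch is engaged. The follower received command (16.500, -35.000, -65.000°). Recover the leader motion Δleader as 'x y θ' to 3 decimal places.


axis x: (16.500 − 1/2) / (1/2) = 32.000
axis y: (-35.000 − 1) / (4) = -9.000
axis θ: (-65.000 − -2) / (3/2) = -42.000

32.000 -9.000 -42.000


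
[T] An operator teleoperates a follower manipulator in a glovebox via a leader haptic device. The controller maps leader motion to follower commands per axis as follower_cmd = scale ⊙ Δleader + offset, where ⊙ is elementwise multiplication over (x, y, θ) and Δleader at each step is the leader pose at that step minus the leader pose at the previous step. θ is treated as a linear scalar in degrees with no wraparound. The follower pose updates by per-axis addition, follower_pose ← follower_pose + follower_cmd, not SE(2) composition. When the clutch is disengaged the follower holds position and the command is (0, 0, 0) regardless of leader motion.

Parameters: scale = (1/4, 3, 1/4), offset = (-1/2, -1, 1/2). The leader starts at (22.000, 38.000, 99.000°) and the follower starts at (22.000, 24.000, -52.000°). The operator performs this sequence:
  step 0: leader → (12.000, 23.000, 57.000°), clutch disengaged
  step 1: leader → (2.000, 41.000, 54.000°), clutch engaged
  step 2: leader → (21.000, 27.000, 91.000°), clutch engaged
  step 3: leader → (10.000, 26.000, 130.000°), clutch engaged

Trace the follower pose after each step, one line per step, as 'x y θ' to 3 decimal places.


step 0: Δleader=(-10.000, -15.000, -42.000°), disengaged; cmd=(0,0,0) → follower holds at (22.000, 24.000, -52.000°)
step 1: Δleader=(-10.000, 18.000, -3.000°), engaged; cmd=(-3.000, 53.000, -0.250°) → follower=(19.000, 77.000, -52.250°)
step 2: Δleader=(19.000, -14.000, 37.000°), engaged; cmd=(4.250, -43.000, 9.750°) → follower=(23.250, 34.000, -42.500°)
step 3: Δleader=(-11.000, -1.000, 39.000°), engaged; cmd=(-3.250, -4.000, 10.250°) → follower=(20.000, 30.000, -32.250°)

22.000 24.000 -52.000
19.000 77.000 -52.250
23.250 34.000 -42.500
20.000 30.000 -32.250


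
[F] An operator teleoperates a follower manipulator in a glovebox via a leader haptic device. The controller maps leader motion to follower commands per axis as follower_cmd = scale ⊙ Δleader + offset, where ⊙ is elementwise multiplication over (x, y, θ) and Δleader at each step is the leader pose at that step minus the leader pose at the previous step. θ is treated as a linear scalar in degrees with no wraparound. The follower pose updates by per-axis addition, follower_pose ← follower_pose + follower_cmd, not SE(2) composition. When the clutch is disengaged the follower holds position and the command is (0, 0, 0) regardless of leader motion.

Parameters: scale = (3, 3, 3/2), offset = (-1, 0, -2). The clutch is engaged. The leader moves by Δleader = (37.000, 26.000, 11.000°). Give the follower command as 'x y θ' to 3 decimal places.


110.000 78.000 14.500

axis x: 3·37.000 + -1 = 110.000
axis y: 3·26.000 + 0 = 78.000
axis θ: 3/2·11.000 + -2 = 14.500


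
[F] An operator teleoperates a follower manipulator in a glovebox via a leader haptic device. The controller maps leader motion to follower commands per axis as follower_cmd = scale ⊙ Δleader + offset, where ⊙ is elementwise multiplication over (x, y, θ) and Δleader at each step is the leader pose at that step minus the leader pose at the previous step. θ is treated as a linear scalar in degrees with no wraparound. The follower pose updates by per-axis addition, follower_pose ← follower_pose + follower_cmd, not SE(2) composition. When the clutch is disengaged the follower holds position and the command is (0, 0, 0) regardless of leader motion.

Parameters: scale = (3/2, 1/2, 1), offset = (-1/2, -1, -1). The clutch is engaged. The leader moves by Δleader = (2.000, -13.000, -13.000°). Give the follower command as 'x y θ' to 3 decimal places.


axis x: 3/2·2.000 + -1/2 = 2.500
axis y: 1/2·-13.000 + -1 = -7.500
axis θ: 1·-13.000 + -1 = -14.000

2.500 -7.500 -14.000


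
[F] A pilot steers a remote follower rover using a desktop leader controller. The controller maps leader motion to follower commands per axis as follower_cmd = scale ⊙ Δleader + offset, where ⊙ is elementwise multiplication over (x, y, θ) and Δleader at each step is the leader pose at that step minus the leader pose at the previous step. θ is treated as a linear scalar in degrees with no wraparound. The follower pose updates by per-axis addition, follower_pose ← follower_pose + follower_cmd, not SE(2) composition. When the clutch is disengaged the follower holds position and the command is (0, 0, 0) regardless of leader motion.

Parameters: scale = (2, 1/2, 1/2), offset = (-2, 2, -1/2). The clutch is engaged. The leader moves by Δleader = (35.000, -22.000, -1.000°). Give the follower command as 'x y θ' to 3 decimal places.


axis x: 2·35.000 + -2 = 68.000
axis y: 1/2·-22.000 + 2 = -9.000
axis θ: 1/2·-1.000 + -1/2 = -1.000

68.000 -9.000 -1.000


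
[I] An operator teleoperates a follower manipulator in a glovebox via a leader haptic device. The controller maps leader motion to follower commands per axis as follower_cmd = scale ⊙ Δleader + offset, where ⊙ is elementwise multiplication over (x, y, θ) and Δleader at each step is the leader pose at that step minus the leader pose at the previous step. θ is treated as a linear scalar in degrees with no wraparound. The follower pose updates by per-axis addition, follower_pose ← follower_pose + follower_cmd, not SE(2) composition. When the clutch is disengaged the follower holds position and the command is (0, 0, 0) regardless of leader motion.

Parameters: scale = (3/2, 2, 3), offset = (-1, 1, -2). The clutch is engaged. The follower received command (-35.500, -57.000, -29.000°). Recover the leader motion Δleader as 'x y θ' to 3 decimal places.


-23.000 -29.000 -9.000

axis x: (-35.500 − -1) / (3/2) = -23.000
axis y: (-57.000 − 1) / (2) = -29.000
axis θ: (-29.000 − -2) / (3) = -9.000


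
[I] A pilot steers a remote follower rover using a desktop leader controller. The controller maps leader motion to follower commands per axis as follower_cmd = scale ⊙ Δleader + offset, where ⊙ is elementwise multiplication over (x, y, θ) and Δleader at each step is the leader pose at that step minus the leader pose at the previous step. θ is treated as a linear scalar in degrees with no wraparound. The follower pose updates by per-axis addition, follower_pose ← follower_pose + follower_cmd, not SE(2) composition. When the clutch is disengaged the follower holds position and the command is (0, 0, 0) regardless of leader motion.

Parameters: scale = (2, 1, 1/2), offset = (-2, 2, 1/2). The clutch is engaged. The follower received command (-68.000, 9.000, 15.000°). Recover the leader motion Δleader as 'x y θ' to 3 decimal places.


-33.000 7.000 29.000

axis x: (-68.000 − -2) / (2) = -33.000
axis y: (9.000 − 2) / (1) = 7.000
axis θ: (15.000 − 1/2) / (1/2) = 29.000


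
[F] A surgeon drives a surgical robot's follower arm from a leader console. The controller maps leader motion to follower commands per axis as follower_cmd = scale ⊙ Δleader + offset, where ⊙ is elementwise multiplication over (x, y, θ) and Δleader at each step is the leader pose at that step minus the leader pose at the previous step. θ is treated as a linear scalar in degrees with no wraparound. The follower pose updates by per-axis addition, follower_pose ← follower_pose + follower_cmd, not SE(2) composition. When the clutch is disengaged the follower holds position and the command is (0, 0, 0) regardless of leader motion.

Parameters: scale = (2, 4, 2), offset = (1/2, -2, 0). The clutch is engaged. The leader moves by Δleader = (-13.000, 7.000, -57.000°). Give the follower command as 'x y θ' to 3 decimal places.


axis x: 2·-13.000 + 1/2 = -25.500
axis y: 4·7.000 + -2 = 26.000
axis θ: 2·-57.000 + 0 = -114.000

-25.500 26.000 -114.000


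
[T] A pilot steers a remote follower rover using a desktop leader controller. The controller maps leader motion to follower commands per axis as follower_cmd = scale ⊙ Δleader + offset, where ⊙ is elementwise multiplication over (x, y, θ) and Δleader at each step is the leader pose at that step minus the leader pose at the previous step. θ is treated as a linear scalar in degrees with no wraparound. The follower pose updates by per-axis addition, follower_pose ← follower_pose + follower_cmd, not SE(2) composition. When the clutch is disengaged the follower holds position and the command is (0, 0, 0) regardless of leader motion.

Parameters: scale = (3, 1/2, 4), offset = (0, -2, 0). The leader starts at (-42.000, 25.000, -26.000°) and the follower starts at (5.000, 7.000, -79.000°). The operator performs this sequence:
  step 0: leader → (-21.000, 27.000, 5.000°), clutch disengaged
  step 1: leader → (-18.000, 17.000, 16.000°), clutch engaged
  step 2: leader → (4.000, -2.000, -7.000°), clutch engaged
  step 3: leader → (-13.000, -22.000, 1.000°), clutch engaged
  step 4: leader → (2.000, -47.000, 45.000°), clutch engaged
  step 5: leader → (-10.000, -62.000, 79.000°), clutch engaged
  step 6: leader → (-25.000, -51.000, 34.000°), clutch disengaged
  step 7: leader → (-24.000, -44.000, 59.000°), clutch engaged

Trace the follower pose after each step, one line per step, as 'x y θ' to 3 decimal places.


step 0: Δleader=(21.000, 2.000, 31.000°), disengaged; cmd=(0,0,0) → follower holds at (5.000, 7.000, -79.000°)
step 1: Δleader=(3.000, -10.000, 11.000°), engaged; cmd=(9.000, -7.000, 44.000°) → follower=(14.000, 0.000, -35.000°)
step 2: Δleader=(22.000, -19.000, -23.000°), engaged; cmd=(66.000, -11.500, -92.000°) → follower=(80.000, -11.500, -127.000°)
step 3: Δleader=(-17.000, -20.000, 8.000°), engaged; cmd=(-51.000, -12.000, 32.000°) → follower=(29.000, -23.500, -95.000°)
step 4: Δleader=(15.000, -25.000, 44.000°), engaged; cmd=(45.000, -14.500, 176.000°) → follower=(74.000, -38.000, 81.000°)
step 5: Δleader=(-12.000, -15.000, 34.000°), engaged; cmd=(-36.000, -9.500, 136.000°) → follower=(38.000, -47.500, 217.000°)
step 6: Δleader=(-15.000, 11.000, -45.000°), disengaged; cmd=(0,0,0) → follower holds at (38.000, -47.500, 217.000°)
step 7: Δleader=(1.000, 7.000, 25.000°), engaged; cmd=(3.000, 1.500, 100.000°) → follower=(41.000, -46.000, 317.000°)

5.000 7.000 -79.000
14.000 0.000 -35.000
80.000 -11.500 -127.000
29.000 -23.500 -95.000
74.000 -38.000 81.000
38.000 -47.500 217.000
38.000 -47.500 217.000
41.000 -46.000 317.000


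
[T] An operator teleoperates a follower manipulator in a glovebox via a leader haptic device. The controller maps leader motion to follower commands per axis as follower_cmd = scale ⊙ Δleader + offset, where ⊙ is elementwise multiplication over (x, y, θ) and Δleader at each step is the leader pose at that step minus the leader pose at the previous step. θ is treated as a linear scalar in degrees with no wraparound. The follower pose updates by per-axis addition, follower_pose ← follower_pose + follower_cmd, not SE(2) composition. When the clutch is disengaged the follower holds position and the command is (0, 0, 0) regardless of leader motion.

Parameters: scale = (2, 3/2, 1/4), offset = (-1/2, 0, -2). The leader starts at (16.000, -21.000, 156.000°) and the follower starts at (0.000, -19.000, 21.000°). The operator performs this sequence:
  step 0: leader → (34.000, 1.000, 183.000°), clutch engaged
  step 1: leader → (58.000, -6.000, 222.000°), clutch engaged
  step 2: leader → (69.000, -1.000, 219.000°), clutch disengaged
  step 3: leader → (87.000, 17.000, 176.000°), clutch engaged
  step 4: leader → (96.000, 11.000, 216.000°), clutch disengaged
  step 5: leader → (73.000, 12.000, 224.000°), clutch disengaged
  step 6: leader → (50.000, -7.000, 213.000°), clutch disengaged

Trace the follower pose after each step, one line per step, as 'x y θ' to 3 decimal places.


35.500 14.000 25.750
83.000 3.500 33.500
83.000 3.500 33.500
118.500 30.500 20.750
118.500 30.500 20.750
118.500 30.500 20.750
118.500 30.500 20.750

step 0: Δleader=(18.000, 22.000, 27.000°), engaged; cmd=(35.500, 33.000, 4.750°) → follower=(35.500, 14.000, 25.750°)
step 1: Δleader=(24.000, -7.000, 39.000°), engaged; cmd=(47.500, -10.500, 7.750°) → follower=(83.000, 3.500, 33.500°)
step 2: Δleader=(11.000, 5.000, -3.000°), disengaged; cmd=(0,0,0) → follower holds at (83.000, 3.500, 33.500°)
step 3: Δleader=(18.000, 18.000, -43.000°), engaged; cmd=(35.500, 27.000, -12.750°) → follower=(118.500, 30.500, 20.750°)
step 4: Δleader=(9.000, -6.000, 40.000°), disengaged; cmd=(0,0,0) → follower holds at (118.500, 30.500, 20.750°)
step 5: Δleader=(-23.000, 1.000, 8.000°), disengaged; cmd=(0,0,0) → follower holds at (118.500, 30.500, 20.750°)
step 6: Δleader=(-23.000, -19.000, -11.000°), disengaged; cmd=(0,0,0) → follower holds at (118.500, 30.500, 20.750°)


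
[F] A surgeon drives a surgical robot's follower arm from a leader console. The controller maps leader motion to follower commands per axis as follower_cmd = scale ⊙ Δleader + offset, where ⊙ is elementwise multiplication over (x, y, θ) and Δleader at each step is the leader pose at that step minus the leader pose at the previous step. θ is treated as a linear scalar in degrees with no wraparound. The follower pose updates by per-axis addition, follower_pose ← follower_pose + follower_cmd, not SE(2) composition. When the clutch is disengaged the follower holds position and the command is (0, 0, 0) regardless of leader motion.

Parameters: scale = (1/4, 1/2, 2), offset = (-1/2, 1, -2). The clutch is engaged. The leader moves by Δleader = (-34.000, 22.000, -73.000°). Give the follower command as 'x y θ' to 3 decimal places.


-9.000 12.000 -148.000

axis x: 1/4·-34.000 + -1/2 = -9.000
axis y: 1/2·22.000 + 1 = 12.000
axis θ: 2·-73.000 + -2 = -148.000


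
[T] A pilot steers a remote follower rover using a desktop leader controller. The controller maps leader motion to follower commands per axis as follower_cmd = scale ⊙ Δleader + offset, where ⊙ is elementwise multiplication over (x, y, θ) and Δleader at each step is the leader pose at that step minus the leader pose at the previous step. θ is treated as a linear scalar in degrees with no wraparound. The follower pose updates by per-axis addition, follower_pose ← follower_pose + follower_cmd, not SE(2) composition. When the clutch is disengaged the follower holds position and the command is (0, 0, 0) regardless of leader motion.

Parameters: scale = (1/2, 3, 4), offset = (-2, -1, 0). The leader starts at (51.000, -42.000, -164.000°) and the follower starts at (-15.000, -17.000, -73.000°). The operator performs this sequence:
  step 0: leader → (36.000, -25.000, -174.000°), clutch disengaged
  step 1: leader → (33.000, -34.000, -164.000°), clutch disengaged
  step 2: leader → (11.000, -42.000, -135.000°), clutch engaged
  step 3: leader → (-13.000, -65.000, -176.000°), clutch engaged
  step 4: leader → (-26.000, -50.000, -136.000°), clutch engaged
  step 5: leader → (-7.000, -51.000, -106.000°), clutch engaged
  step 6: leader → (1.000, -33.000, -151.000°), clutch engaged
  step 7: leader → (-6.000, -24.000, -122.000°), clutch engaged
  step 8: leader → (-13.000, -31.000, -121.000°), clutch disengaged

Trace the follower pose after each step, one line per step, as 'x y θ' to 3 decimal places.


-15.000 -17.000 -73.000
-15.000 -17.000 -73.000
-28.000 -42.000 43.000
-42.000 -112.000 -121.000
-50.500 -68.000 39.000
-43.000 -72.000 159.000
-41.000 -19.000 -21.000
-46.500 7.000 95.000
-46.500 7.000 95.000

step 0: Δleader=(-15.000, 17.000, -10.000°), disengaged; cmd=(0,0,0) → follower holds at (-15.000, -17.000, -73.000°)
step 1: Δleader=(-3.000, -9.000, 10.000°), disengaged; cmd=(0,0,0) → follower holds at (-15.000, -17.000, -73.000°)
step 2: Δleader=(-22.000, -8.000, 29.000°), engaged; cmd=(-13.000, -25.000, 116.000°) → follower=(-28.000, -42.000, 43.000°)
step 3: Δleader=(-24.000, -23.000, -41.000°), engaged; cmd=(-14.000, -70.000, -164.000°) → follower=(-42.000, -112.000, -121.000°)
step 4: Δleader=(-13.000, 15.000, 40.000°), engaged; cmd=(-8.500, 44.000, 160.000°) → follower=(-50.500, -68.000, 39.000°)
step 5: Δleader=(19.000, -1.000, 30.000°), engaged; cmd=(7.500, -4.000, 120.000°) → follower=(-43.000, -72.000, 159.000°)
step 6: Δleader=(8.000, 18.000, -45.000°), engaged; cmd=(2.000, 53.000, -180.000°) → follower=(-41.000, -19.000, -21.000°)
step 7: Δleader=(-7.000, 9.000, 29.000°), engaged; cmd=(-5.500, 26.000, 116.000°) → follower=(-46.500, 7.000, 95.000°)
step 8: Δleader=(-7.000, -7.000, 1.000°), disengaged; cmd=(0,0,0) → follower holds at (-46.500, 7.000, 95.000°)


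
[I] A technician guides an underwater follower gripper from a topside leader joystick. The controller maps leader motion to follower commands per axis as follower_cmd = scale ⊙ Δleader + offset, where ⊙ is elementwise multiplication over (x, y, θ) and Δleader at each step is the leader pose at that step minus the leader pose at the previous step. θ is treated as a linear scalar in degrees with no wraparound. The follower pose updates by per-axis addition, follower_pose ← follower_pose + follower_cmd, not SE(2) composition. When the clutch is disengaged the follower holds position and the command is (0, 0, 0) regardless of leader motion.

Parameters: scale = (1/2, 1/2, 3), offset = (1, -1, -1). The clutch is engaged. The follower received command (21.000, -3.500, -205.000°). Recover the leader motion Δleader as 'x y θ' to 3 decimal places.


axis x: (21.000 − 1) / (1/2) = 40.000
axis y: (-3.500 − -1) / (1/2) = -5.000
axis θ: (-205.000 − -1) / (3) = -68.000

40.000 -5.000 -68.000


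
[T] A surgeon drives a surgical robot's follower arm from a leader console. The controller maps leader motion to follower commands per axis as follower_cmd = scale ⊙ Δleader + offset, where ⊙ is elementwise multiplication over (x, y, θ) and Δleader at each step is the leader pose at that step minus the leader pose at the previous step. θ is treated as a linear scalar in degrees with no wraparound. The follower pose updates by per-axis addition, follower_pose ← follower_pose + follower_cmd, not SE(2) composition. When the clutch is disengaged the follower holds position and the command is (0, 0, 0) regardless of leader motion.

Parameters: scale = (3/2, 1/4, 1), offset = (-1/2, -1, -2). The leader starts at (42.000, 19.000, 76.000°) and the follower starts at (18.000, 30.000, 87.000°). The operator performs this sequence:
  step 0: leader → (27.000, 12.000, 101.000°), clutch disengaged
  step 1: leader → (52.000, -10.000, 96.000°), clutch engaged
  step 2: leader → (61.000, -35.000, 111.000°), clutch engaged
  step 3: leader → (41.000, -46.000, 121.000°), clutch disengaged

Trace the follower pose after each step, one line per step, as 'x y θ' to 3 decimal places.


18.000 30.000 87.000
55.000 23.500 80.000
68.000 16.250 93.000
68.000 16.250 93.000

step 0: Δleader=(-15.000, -7.000, 25.000°), disengaged; cmd=(0,0,0) → follower holds at (18.000, 30.000, 87.000°)
step 1: Δleader=(25.000, -22.000, -5.000°), engaged; cmd=(37.000, -6.500, -7.000°) → follower=(55.000, 23.500, 80.000°)
step 2: Δleader=(9.000, -25.000, 15.000°), engaged; cmd=(13.000, -7.250, 13.000°) → follower=(68.000, 16.250, 93.000°)
step 3: Δleader=(-20.000, -11.000, 10.000°), disengaged; cmd=(0,0,0) → follower holds at (68.000, 16.250, 93.000°)


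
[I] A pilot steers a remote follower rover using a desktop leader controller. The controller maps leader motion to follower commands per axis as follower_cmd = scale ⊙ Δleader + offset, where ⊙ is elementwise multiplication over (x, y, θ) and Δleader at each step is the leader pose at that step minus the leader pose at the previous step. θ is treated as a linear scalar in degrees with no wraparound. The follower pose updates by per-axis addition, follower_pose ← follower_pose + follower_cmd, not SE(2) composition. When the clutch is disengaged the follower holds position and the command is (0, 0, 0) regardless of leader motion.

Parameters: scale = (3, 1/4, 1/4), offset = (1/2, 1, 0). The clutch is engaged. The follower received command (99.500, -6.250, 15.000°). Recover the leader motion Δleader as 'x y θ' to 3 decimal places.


33.000 -29.000 60.000

axis x: (99.500 − 1/2) / (3) = 33.000
axis y: (-6.250 − 1) / (1/4) = -29.000
axis θ: (15.000 − 0) / (1/4) = 60.000


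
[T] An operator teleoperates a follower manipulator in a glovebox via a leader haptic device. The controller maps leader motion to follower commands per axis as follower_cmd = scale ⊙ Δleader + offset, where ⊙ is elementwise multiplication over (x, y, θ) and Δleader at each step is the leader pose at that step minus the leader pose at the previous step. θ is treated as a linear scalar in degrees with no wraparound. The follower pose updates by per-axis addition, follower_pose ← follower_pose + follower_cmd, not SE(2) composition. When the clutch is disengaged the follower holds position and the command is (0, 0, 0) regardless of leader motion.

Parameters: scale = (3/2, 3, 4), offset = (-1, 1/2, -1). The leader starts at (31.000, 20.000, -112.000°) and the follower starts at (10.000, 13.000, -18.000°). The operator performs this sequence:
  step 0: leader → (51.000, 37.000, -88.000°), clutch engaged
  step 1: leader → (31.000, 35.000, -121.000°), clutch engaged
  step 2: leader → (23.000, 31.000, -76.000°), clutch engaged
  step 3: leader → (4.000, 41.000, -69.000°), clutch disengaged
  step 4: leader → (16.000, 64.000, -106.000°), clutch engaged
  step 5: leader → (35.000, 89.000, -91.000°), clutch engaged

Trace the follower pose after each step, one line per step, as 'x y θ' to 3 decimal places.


step 0: Δleader=(20.000, 17.000, 24.000°), engaged; cmd=(29.000, 51.500, 95.000°) → follower=(39.000, 64.500, 77.000°)
step 1: Δleader=(-20.000, -2.000, -33.000°), engaged; cmd=(-31.000, -5.500, -133.000°) → follower=(8.000, 59.000, -56.000°)
step 2: Δleader=(-8.000, -4.000, 45.000°), engaged; cmd=(-13.000, -11.500, 179.000°) → follower=(-5.000, 47.500, 123.000°)
step 3: Δleader=(-19.000, 10.000, 7.000°), disengaged; cmd=(0,0,0) → follower holds at (-5.000, 47.500, 123.000°)
step 4: Δleader=(12.000, 23.000, -37.000°), engaged; cmd=(17.000, 69.500, -149.000°) → follower=(12.000, 117.000, -26.000°)
step 5: Δleader=(19.000, 25.000, 15.000°), engaged; cmd=(27.500, 75.500, 59.000°) → follower=(39.500, 192.500, 33.000°)

39.000 64.500 77.000
8.000 59.000 -56.000
-5.000 47.500 123.000
-5.000 47.500 123.000
12.000 117.000 -26.000
39.500 192.500 33.000


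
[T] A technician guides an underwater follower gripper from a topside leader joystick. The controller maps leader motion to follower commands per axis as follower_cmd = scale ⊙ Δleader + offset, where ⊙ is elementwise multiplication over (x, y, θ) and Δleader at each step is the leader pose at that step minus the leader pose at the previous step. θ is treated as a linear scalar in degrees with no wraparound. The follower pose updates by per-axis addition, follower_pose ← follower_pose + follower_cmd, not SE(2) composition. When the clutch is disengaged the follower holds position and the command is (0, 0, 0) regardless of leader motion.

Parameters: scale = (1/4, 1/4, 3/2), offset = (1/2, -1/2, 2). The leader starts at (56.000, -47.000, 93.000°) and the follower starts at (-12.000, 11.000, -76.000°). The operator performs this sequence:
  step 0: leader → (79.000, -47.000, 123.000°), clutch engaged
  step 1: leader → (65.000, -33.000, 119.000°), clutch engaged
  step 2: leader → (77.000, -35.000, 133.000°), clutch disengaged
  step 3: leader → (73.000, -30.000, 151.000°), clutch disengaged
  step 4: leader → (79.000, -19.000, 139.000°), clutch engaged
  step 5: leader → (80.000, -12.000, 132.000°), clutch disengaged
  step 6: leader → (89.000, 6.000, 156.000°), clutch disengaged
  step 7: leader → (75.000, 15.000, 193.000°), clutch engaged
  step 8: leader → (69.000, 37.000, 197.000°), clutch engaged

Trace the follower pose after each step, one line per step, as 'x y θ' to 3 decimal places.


-5.750 10.500 -29.000
-8.750 13.500 -33.000
-8.750 13.500 -33.000
-8.750 13.500 -33.000
-6.750 15.750 -49.000
-6.750 15.750 -49.000
-6.750 15.750 -49.000
-9.750 17.500 8.500
-10.750 22.500 16.500

step 0: Δleader=(23.000, 0.000, 30.000°), engaged; cmd=(6.250, -0.500, 47.000°) → follower=(-5.750, 10.500, -29.000°)
step 1: Δleader=(-14.000, 14.000, -4.000°), engaged; cmd=(-3.000, 3.000, -4.000°) → follower=(-8.750, 13.500, -33.000°)
step 2: Δleader=(12.000, -2.000, 14.000°), disengaged; cmd=(0,0,0) → follower holds at (-8.750, 13.500, -33.000°)
step 3: Δleader=(-4.000, 5.000, 18.000°), disengaged; cmd=(0,0,0) → follower holds at (-8.750, 13.500, -33.000°)
step 4: Δleader=(6.000, 11.000, -12.000°), engaged; cmd=(2.000, 2.250, -16.000°) → follower=(-6.750, 15.750, -49.000°)
step 5: Δleader=(1.000, 7.000, -7.000°), disengaged; cmd=(0,0,0) → follower holds at (-6.750, 15.750, -49.000°)
step 6: Δleader=(9.000, 18.000, 24.000°), disengaged; cmd=(0,0,0) → follower holds at (-6.750, 15.750, -49.000°)
step 7: Δleader=(-14.000, 9.000, 37.000°), engaged; cmd=(-3.000, 1.750, 57.500°) → follower=(-9.750, 17.500, 8.500°)
step 8: Δleader=(-6.000, 22.000, 4.000°), engaged; cmd=(-1.000, 5.000, 8.000°) → follower=(-10.750, 22.500, 16.500°)
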